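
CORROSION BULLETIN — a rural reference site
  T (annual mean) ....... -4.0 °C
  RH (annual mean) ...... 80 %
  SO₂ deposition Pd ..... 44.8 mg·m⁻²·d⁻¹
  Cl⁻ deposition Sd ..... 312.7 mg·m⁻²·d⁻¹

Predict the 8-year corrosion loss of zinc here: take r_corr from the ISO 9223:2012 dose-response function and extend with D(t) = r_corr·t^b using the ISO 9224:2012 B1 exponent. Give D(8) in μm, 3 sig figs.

zinc: temperature factor f = +0.038·(-14.0) = -0.5320
  Pd branch = 0.0129·Pd^0.44·e^(0.046·RH+f) = 1.601 μm/a
  Sd branch = 0.0175·Sd^0.57·e^(0.008·RH+0.085·T) = 0.6245 μm/a
  r_corr = 1.601 + 0.6245 = 2.225 μm/a
ISO 9224: D(t) = r_corr · t^b with b = 0.813 (zinc, B1)
  D(8) = 2.225 × 8^0.813 = 2.225 × 5.423 = 12.07 μm

D(8) = 12.1 μm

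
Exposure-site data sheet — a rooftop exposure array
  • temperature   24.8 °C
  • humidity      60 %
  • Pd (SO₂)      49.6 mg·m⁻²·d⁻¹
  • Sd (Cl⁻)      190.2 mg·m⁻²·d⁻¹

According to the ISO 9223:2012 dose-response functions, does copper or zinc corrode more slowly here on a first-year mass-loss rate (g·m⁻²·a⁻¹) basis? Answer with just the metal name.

copper: T>10 °C ⇒ hinge -0.080·(24.8−10) = -1.1840
  Pd branch = 0.0053·Pd^0.26·e^(0.059·RH+f) = 0.1543 μm/a
  Cl⁻ term: 0.01025·190.2^0.27·exp(0.036·60+0.049·24.8) = 1.236
  r_corr = 0.1543 + 1.236 = 1.39 μm/a
  mass loss = 1.39 μm/a × 8.96 g/cm³ = 12.45 g·m⁻²·a⁻¹
zinc: f(T) = -0.071·(T−10) [T>10 °C] = -1.0508
  Pd branch = 0.0129·Pd^0.44·e^(0.046·RH+f) = 0.3971 μm/a
  Cl⁻ term: 0.0175·190.2^0.57·exp(0.008·60+0.085·24.8) = 4.636
  r_corr = 0.3971 + 4.636 = 5.033 μm/a
  mass loss = 5.033 μm/a × 7.14 g/cm³ = 35.94 g·m⁻²·a⁻¹
Ordering by g·m⁻²·a⁻¹: zinc (35.9) > copper (12.5)

copper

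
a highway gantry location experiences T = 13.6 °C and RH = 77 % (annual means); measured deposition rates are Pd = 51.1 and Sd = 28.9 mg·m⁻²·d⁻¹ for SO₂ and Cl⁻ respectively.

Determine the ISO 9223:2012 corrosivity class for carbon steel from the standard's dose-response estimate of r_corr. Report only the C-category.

C4

carbon steel: f(T) = -0.054·(T−10) [T>10 °C] = -0.1944
  sulphur-dioxide contribution → 52.57 μm/a
  chloride contribution → 17.95 μm/a
  ⇒ r_corr(carbon steel) = 70.52 μm/a
70.5 μm/a falls in (50, 80] for carbon steel → category C4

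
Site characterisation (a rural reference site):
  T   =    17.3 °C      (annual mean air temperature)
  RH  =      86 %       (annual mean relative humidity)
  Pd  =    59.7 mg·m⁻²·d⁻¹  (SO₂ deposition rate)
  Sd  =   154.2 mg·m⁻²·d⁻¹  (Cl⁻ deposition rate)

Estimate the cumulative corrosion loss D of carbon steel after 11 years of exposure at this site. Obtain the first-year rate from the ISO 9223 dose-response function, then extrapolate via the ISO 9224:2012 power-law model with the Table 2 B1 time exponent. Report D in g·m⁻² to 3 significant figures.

carbon steel: temperature factor f = -0.054·(7.3) = -0.3942
  SO₂ term: 1.77·59.7^0.52·exp(0.02·86-0.3942) = 55.88
  Sd branch = 0.102·Sd^0.62·e^(0.033·RH+0.04·T) = 79.12 μm/a
  sum: 55.88 + 79.12 → r_corr = 135 μm/a
Power-law: D(11) = r_corr · 11^0.523
  D(11) = 135 × 11^0.523 = 135 × 3.505 = 473.1 μm
  Mass loss = 473.1 μm × 7.85 g/cm³ = 3714 g·m⁻²

D(11) = 3.71e+03 g·m⁻²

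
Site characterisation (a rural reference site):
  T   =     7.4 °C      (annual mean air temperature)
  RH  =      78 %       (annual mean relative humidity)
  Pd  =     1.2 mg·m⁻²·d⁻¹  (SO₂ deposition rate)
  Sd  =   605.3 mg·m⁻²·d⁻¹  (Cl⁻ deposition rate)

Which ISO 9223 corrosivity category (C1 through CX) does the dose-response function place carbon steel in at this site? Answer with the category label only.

carbon steel: T≤10 °C ⇒ hinge +0.150·(7.4−10) = -0.3900
  Pd branch = 1.77·Pd^0.52·e^(0.02·RH+f) = 6.27 μm/a
  Cl⁻ term: 0.102·605.3^0.62·exp(0.033·78+0.04·7.4) = 95.47
  r_corr = 6.27 + 95.47 = 101.7 μm/a
102 μm/a falls in (80, 200] for carbon steel → category C5

C5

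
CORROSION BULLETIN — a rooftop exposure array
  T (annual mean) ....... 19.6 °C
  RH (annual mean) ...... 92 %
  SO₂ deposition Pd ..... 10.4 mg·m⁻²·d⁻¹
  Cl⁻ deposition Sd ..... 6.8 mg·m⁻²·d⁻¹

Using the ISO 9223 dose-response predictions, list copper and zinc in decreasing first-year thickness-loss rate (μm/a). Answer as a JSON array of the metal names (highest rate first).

copper: f(T) = -0.080·(T−10) [T>10 °C] = -0.7680
  SO₂ term: 0.0053·10.4^0.26·exp(0.059·92-0.7680) = 1.029
  Cl⁻ term: 0.01025·6.8^0.27·exp(0.036·92+0.049·19.6) = 1.233
  r_corr = 1.029 + 1.233 = 2.262 μm/a
zinc: T>10 °C ⇒ hinge -0.071·(19.6−10) = -0.6816
  Pd branch = 0.0129·Pd^0.44·e^(0.046·RH+f) = 1.259 μm/a
  Sd branch = 0.0175·Sd^0.57·e^(0.008·RH+0.085·T) = 0.5764 μm/a
  r_corr = 1.259 + 0.5764 = 1.835 μm/a
Ordering by μm/a: copper (2.26) > zinc (1.84)

["copper", "zinc"]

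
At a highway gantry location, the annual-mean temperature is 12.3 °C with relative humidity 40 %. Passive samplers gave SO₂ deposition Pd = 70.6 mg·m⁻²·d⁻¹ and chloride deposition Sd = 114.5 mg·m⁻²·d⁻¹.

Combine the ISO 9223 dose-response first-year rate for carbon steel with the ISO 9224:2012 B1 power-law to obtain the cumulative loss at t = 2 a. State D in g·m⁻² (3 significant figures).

D(2) = 492 g·m⁻²

carbon steel: T>10 °C ⇒ hinge -0.054·(12.3−10) = -0.1242
  Pd branch = 1.77·Pd^0.52·e^(0.02·RH+f) = 31.83 μm/a
  Sd branch = 0.102·Sd^0.62·e^(0.033·RH+0.04·T) = 11.8 μm/a
  r_corr = 31.83 + 11.8 = 43.63 μm/a
Power-law: D(2) = r_corr · 2^0.523
  D(2) = 43.63 × 2^0.523 = 43.63 × 1.437 = 62.7 μm
  Mass loss = 62.7 μm × 7.85 g/cm³ = 492.2 g·m⁻²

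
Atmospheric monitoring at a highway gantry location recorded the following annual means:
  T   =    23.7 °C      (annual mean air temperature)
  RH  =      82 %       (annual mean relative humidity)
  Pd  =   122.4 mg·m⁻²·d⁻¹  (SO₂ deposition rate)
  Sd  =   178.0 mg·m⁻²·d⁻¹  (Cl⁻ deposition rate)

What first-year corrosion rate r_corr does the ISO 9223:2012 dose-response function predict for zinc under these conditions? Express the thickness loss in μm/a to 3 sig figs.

zinc: T>10 °C ⇒ hinge -0.071·(23.7−10) = -0.9727
  Pd branch = 0.0129·Pd^0.44·e^(0.046·RH+f) = 1.758 μm/a
  Cl⁻ term: 0.0175·178.0^0.57·exp(0.008·82+0.085·23.7) = 4.848
  sum: 1.758 + 4.848 → r_corr = 6.606 μm/a

r_corr = 6.61 μm/a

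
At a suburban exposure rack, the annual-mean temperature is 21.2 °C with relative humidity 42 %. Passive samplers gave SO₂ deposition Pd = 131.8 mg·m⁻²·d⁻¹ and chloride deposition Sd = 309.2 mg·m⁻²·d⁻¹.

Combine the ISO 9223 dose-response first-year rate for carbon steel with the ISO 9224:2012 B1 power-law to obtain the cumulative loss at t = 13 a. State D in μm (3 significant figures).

D(13) = 236 μm

carbon steel: f(T) = -0.054·(T−10) [T>10 °C] = -0.6048
  sulphur-dioxide contribution → 28.34 μm/a
  chloride contribution → 33.32 μm/a
  ⇒ r_corr(carbon steel) = 61.67 μm/a
Power-law: D(13) = r_corr · 13^0.523
  D(13) = 61.67 × 13^0.523 = 61.67 × 3.825 = 235.9 μm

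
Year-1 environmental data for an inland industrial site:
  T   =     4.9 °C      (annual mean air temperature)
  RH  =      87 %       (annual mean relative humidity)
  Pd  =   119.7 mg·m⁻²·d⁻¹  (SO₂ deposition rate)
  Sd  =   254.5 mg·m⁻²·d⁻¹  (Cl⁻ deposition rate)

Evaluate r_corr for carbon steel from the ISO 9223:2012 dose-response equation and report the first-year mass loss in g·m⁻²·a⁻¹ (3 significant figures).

r_corr = 977 g·m⁻²·a⁻¹

carbon steel: temperature factor f = +0.150·(-5.1) = -0.7650
  SO₂ term: 1.77·119.7^0.52·exp(0.02·87-0.7650) = 56.5
  Cl⁻ term: 0.102·254.5^0.62·exp(0.033·87+0.04·4.9) = 67.94
  r_corr = 56.5 + 67.94 = 124.4 μm/a
Convert to mass loss: 124.4 μm/a × 7.85 g/cm³ = 976.8 g·m⁻²·a⁻¹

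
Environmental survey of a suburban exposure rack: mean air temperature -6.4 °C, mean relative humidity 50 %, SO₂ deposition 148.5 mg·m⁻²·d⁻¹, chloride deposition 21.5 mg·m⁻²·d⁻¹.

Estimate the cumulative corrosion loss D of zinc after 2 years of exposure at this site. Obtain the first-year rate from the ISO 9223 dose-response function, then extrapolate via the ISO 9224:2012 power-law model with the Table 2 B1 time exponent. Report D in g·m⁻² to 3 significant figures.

D(2) = 8.91 g·m⁻²

zinc: f(T) = +0.038·(T−10) [T≤10 °C] = -0.6232
  Pd branch = 0.0129·Pd^0.44·e^(0.046·RH+f) = 0.6228 μm/a
  Cl⁻ term: 0.0175·21.5^0.57·exp(0.008·50+0.085·-6.4) = 0.08709
  sum: 0.6228 + 0.08709 → r_corr = 0.7099 μm/a
ISO 9224: D(t) = r_corr · t^b with b = 0.813 (zinc, B1)
  D(2) = 0.7099 × 2^0.813 = 0.7099 × 1.757 = 1.247 μm
  Mass loss = 1.247 μm × 7.14 g/cm³ = 8.905 g·m⁻²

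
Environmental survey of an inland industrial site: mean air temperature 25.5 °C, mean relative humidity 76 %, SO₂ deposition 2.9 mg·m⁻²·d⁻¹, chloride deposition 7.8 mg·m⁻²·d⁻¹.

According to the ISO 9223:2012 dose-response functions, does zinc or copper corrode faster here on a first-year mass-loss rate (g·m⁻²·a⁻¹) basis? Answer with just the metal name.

copper

zinc: T>10 °C ⇒ hinge -0.071·(25.5−10) = -1.1005
  sulphur-dioxide contribution → 0.2262 μm/a
  chloride contribution → 0.9056 μm/a
  total first-year rate 1.132 μm/a
  mass loss = 1.132 μm/a × 7.14 g/cm³ = 8.08 g·m⁻²·a⁻¹
copper: temperature factor f = -0.080·(15.5) = -1.2400
  sulphur-dioxide contribution → 0.1792 μm/a
  chloride contribution → 0.9604 μm/a
  total first-year rate 1.14 μm/a
  mass loss = 1.14 μm/a × 8.96 g/cm³ = 10.21 g·m⁻²·a⁻¹
Ordering by g·m⁻²·a⁻¹: copper (10.2) > zinc (8.08)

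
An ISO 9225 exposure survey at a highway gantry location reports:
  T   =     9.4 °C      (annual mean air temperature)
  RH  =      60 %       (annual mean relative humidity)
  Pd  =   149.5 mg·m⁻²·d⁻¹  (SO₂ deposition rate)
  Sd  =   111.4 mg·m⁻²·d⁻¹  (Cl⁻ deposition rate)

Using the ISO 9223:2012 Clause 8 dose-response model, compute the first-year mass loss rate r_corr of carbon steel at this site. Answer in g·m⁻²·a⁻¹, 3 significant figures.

r_corr = 727 g·m⁻²·a⁻¹

carbon steel: f(T) = +0.150·(T−10) [T≤10 °C] = -0.0900
  SO₂ term: 1.77·149.5^0.52·exp(0.02·60-0.0900) = 72.59
  Sd branch = 0.102·Sd^0.62·e^(0.033·RH+0.04·T) = 19.99 μm/a
  r_corr = 72.59 + 19.99 = 92.58 μm/a
Convert to mass loss: 92.58 μm/a × 7.85 g/cm³ = 726.7 g·m⁻²·a⁻¹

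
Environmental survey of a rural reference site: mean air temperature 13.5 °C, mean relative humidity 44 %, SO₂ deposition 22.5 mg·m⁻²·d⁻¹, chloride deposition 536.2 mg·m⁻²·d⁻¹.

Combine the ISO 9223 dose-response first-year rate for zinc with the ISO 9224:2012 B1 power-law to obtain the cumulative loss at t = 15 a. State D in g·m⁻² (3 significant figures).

D(15) = 201 g·m⁻²

zinc: f(T) = -0.071·(T−10) [T>10 °C] = -0.2485
  sulphur-dioxide contribution → 0.2997 μm/a
  chloride contribution → 2.818 μm/a
  ⇒ r_corr(zinc) = 3.118 μm/a
ISO 9224: D(t) = r_corr · t^b with b = 0.813 (zinc, B1)
  D(15) = 3.118 × 15^0.813 = 3.118 × 9.04 = 28.19 μm
  Mass loss = 28.19 μm × 7.14 g/cm³ = 201.2 g·m⁻²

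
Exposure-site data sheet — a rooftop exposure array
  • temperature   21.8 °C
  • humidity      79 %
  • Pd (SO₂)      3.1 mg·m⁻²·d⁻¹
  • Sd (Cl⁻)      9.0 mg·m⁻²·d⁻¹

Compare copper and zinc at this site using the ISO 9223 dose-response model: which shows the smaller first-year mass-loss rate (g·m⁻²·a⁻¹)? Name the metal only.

copper: temperature factor f = -0.080·(11.8) = -0.9440
  Pd branch = 0.0053·Pd^0.26·e^(0.059·RH+f) = 0.2926 μm/a
  Sd branch = 0.01025·Sd^0.27·e^(0.036·RH+0.049·T) = 0.9277 μm/a
  r_corr = 0.2926 + 0.9277 = 1.22 μm/a
  mass loss = 1.22 μm/a × 8.96 g/cm³ = 10.93 g·m⁻²·a⁻¹
zinc: f(T) = -0.071·(T−10) [T>10 °C] = -0.8378
  Pd branch = 0.0129·Pd^0.44·e^(0.046·RH+f) = 0.3477 μm/a
  Cl⁻ term: 0.0175·9.0^0.57·exp(0.008·79+0.085·21.8) = 0.7348
  r_corr = 0.3477 + 0.7348 = 1.082 μm/a
  mass loss = 1.082 μm/a × 7.14 g/cm³ = 7.729 g·m⁻²·a⁻¹
Ordering by g·m⁻²·a⁻¹: copper (10.9) > zinc (7.73)

zinc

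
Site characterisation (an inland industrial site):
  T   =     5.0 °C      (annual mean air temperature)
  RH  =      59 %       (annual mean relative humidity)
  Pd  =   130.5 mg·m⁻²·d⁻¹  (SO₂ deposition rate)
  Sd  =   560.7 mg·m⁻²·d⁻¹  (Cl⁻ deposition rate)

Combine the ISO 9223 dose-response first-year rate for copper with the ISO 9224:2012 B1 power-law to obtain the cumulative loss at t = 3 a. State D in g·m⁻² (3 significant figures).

copper: T≤10 °C ⇒ hinge +0.126·(5.0−10) = -0.6300
  SO₂ term: 0.0053·130.5^0.26·exp(0.059·59-0.6300) = 0.3255
  Sd branch = 0.01025·Sd^0.27·e^(0.036·RH+0.049·T) = 0.605 μm/a
  sum: 0.3255 + 0.605 → r_corr = 0.9304 μm/a
ISO 9224: D(t) = r_corr · t^b with b = 0.667 (copper, B1)
  D(3) = 0.9304 × 3^0.667 = 0.9304 × 2.081 = 1.936 μm
  Mass loss = 1.936 μm × 8.96 g/cm³ = 17.35 g·m⁻²

D(3) = 17.3 g·m⁻²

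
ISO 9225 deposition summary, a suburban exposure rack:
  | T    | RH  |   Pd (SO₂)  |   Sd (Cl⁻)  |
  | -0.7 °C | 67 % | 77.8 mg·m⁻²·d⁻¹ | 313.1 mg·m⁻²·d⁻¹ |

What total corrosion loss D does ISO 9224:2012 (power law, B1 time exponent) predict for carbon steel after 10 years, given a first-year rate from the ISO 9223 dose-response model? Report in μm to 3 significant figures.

carbon steel: T≤10 °C ⇒ hinge +0.150·(-0.7−10) = -1.6050
  sulphur-dioxide contribution → 13.07 μm/a
  chloride contribution → 31.91 μm/a
  total first-year rate 44.98 μm/a
Long-term exponent b (ISO 9224 Table 2, B1) = 0.523
  D(10) = 44.98 × 10^0.523 = 44.98 × 3.334 = 150 μm

D(10) = 150 μm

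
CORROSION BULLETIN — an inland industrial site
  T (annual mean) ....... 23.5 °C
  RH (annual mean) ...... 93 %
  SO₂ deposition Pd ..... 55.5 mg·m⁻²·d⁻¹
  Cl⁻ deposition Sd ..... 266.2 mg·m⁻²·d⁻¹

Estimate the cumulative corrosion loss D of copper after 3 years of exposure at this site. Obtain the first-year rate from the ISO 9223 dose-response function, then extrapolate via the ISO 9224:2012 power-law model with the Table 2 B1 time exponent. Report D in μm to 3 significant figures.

copper: T>10 °C ⇒ hinge -0.080·(23.5−10) = -1.0800
  SO₂ term: 0.0053·55.5^0.26·exp(0.059·93-1.0800) = 1.235
  Sd branch = 0.01025·Sd^0.27·e^(0.036·RH+0.049·T) = 4.165 μm/a
  sum: 1.235 + 4.165 → r_corr = 5.4 μm/a
Power-law: D(3) = r_corr · 3^0.667
  D(3) = 5.4 × 3^0.667 = 5.4 × 2.081 = 11.24 μm

D(3) = 11.2 μm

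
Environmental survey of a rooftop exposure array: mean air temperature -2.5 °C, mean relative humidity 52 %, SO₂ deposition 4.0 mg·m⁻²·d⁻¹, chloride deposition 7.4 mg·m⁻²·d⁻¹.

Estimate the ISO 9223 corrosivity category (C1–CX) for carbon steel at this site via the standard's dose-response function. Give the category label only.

C2

carbon steel: temperature factor f = +0.150·(-12.5) = -1.8750
  SO₂ term: 1.77·4.0^0.52·exp(0.02·52-1.8750) = 1.579
  Sd branch = 0.102·Sd^0.62·e^(0.033·RH+0.04·T) = 1.776 μm/a
  r_corr = 1.579 + 1.776 = 3.355 μm/a
Category bounds: 1.3…25 μm/a bracket r_corr ⇒ C2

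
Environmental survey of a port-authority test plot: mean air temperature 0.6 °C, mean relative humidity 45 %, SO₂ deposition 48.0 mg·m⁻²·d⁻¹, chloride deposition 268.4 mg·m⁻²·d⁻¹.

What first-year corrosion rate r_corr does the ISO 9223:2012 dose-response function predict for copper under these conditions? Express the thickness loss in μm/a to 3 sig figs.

r_corr = 0.305 μm/a

copper: T≤10 °C ⇒ hinge +0.126·(0.6−10) = -1.1844
  SO₂ term: 0.0053·48.0^0.26·exp(0.059·45-1.1844) = 0.06311
  Cl⁻ term: 0.01025·268.4^0.27·exp(0.036·45+0.049·0.6) = 0.2414
  r_corr = 0.06311 + 0.2414 = 0.3046 μm/a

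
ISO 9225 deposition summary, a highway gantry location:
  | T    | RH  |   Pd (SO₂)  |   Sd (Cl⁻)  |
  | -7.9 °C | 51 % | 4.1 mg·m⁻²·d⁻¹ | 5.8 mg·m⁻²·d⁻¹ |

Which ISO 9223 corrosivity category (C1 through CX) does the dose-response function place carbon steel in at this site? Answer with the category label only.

C2

carbon steel: f(T) = +0.150·(T−10) [T≤10 °C] = -2.6850
  Pd branch = 1.77·Pd^0.52·e^(0.02·RH+f) = 0.6975 μm/a
  Sd branch = 0.102·Sd^0.62·e^(0.033·RH+0.04·T) = 1.19 μm/a
  sum: 0.6975 + 1.19 → r_corr = 1.888 μm/a
Category bounds: 1.3…25 μm/a bracket r_corr ⇒ C2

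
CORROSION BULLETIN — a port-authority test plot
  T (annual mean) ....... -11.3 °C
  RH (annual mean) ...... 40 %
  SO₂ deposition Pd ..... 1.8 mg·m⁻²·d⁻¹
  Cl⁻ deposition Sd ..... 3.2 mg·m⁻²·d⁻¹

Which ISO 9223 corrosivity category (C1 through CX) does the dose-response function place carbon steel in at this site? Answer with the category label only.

C1

carbon steel: T≤10 °C ⇒ hinge +0.150·(-11.3−10) = -3.1950
  SO₂ term: 1.77·1.8^0.52·exp(0.02·40-3.1950) = 0.2191
  Sd branch = 0.102·Sd^0.62·e^(0.033·RH+0.04·T) = 0.4998 μm/a
  sum: 0.2191 + 0.4998 → r_corr = 0.7188 μm/a
Category bounds: 0…1.3 μm/a bracket r_corr ⇒ C1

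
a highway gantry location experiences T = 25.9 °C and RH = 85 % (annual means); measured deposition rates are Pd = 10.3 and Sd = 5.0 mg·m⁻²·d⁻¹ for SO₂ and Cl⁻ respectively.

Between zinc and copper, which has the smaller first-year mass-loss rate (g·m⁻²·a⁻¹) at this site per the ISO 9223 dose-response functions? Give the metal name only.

zinc

zinc: temperature factor f = -0.071·(15.9) = -1.1289
  SO₂ term: 0.0129·10.3^0.44·exp(0.046·85-1.1289) = 0.5808
  Cl⁻ term: 0.0175·5.0^0.57·exp(0.008·85+0.085·25.9) = 0.7814
  sum: 0.5808 + 0.7814 → r_corr = 1.362 μm/a
  mass loss = 1.362 μm/a × 7.14 g/cm³ = 9.726 g·m⁻²·a⁻¹
copper: f(T) = -0.080·(T−10) [T>10 °C] = -1.2720
  Pd branch = 0.0053·Pd^0.26·e^(0.059·RH+f) = 0.4104 μm/a
  Sd branch = 0.01025·Sd^0.27·e^(0.036·RH+0.049·T) = 1.201 μm/a
  sum: 0.4104 + 1.201 → r_corr = 1.611 μm/a
  mass loss = 1.611 μm/a × 8.96 g/cm³ = 14.44 g·m⁻²·a⁻¹
Ordering by g·m⁻²·a⁻¹: copper (14.4) > zinc (9.73)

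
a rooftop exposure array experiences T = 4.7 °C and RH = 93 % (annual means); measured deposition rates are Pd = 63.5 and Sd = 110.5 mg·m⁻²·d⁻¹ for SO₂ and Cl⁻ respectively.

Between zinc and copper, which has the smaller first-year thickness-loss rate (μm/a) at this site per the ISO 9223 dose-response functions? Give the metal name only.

copper

zinc: temperature factor f = +0.038·(-5.3) = -0.2014
  sulphur-dioxide contribution → 4.723 μm/a
  chloride contribution → 0.8024 μm/a
  ⇒ r_corr(zinc) = 5.526 μm/a
copper: T≤10 °C ⇒ hinge +0.126·(4.7−10) = -0.6678
  sulphur-dioxide contribution → 1.932 μm/a
  chloride contribution → 1.308 μm/a
  ⇒ r_corr(copper) = 3.239 μm/a
Ordering by μm/a: zinc (5.53) > copper (3.24)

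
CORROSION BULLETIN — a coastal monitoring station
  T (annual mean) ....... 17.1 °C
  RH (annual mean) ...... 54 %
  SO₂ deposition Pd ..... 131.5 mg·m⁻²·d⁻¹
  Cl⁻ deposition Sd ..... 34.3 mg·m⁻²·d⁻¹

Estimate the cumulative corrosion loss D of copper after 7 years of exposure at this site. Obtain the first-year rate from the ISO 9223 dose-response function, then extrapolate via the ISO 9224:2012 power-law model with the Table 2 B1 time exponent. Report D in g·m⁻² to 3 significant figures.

D(7) = 22.6 g·m⁻²

copper: T>10 °C ⇒ hinge -0.080·(17.1−10) = -0.5680
  sulphur-dioxide contribution → 0.2583 μm/a
  chloride contribution → 0.4299 μm/a
  ⇒ r_corr(copper) = 0.6883 μm/a
ISO 9224: D(t) = r_corr · t^b with b = 0.667 (copper, B1)
  D(7) = 0.6883 × 7^0.667 = 0.6883 × 3.662 = 2.52 μm
  Mass loss = 2.52 μm × 8.96 g/cm³ = 22.58 g·m⁻²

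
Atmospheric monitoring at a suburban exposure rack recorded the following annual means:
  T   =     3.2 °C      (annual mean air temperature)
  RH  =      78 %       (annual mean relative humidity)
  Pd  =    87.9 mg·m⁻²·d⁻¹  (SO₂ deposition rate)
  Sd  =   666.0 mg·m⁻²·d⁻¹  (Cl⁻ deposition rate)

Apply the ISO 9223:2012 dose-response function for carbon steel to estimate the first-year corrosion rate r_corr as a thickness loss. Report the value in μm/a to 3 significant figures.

r_corr = 117 μm/a

carbon steel: f(T) = +0.150·(T−10) [T≤10 °C] = -1.0200
  sulphur-dioxide contribution → 31.14 μm/a
  chloride contribution → 85.63 μm/a
  total first-year rate 116.8 μm/a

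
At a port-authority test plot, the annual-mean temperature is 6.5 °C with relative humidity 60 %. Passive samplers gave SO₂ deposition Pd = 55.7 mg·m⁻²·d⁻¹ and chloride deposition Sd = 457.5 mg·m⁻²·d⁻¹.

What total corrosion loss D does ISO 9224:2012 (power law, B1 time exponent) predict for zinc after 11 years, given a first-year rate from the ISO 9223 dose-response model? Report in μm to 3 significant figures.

zinc: temperature factor f = +0.038·(-3.5) = -0.1330
  SO₂ term: 0.0129·55.7^0.44·exp(0.046·60-0.1330) = 1.046
  Cl⁻ term: 0.0175·457.5^0.57·exp(0.008·60+0.085·6.5) = 1.614
  r_corr = 1.046 + 1.614 = 2.66 μm/a
Long-term exponent b (ISO 9224 Table 2, B1) = 0.813
  D(11) = 2.66 × 11^0.813 = 2.66 × 7.025 = 18.69 μm

D(11) = 18.7 μm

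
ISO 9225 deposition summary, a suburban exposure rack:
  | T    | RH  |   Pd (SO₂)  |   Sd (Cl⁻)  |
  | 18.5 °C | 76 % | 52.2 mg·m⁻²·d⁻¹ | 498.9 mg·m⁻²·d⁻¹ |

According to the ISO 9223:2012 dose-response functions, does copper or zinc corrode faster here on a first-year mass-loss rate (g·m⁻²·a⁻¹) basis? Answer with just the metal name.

copper: f(T) = -0.080·(T−10) [T>10 °C] = -0.6800
  sulphur-dioxide contribution → 0.6652 μm/a
  chloride contribution → 2.095 μm/a
  total first-year rate 2.76 μm/a
  mass loss = 2.76 μm/a × 8.96 g/cm³ = 24.73 g·m⁻²·a⁻¹
zinc: f(T) = -0.071·(T−10) [T>10 °C] = -0.6035
  sulphur-dioxide contribution → 1.326 μm/a
  chloride contribution → 5.344 μm/a
  total first-year rate 6.67 μm/a
  mass loss = 6.67 μm/a × 7.14 g/cm³ = 47.63 g·m⁻²·a⁻¹
Ordering by g·m⁻²·a⁻¹: zinc (47.6) > copper (24.7)

zinc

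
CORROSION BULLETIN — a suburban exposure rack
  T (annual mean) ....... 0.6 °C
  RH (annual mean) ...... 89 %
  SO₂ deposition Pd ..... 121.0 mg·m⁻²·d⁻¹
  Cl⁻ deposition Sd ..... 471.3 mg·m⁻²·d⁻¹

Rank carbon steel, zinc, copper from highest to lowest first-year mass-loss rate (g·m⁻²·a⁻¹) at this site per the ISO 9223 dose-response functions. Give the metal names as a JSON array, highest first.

carbon steel: f(T) = +0.150·(T−10) [T≤10 °C] = -1.4100
  sulphur-dioxide contribution → 31.02 μm/a
  chloride contribution → 89.53 μm/a
  total first-year rate 120.6 μm/a
  mass loss = 120.6 μm/a × 7.85 g/cm³ = 946.4 g·m⁻²·a⁻¹
zinc: f(T) = +0.038·(T−10) [T≤10 °C] = -0.3572
  sulphur-dioxide contribution → 4.466 μm/a
  chloride contribution → 1.254 μm/a
  ⇒ r_corr(zinc) = 5.719 μm/a
  mass loss = 5.719 μm/a × 7.14 g/cm³ = 40.84 g·m⁻²·a⁻¹
copper: T≤10 °C ⇒ hinge +0.126·(0.6−10) = -1.1844
  sulphur-dioxide contribution → 1.076 μm/a
  chloride contribution → 1.37 μm/a
  ⇒ r_corr(copper) = 2.446 μm/a
  mass loss = 2.446 μm/a × 8.96 g/cm³ = 21.92 g·m⁻²·a⁻¹
Ordering by g·m⁻²·a⁻¹: carbon steel (946) > zinc (40.8) > copper (21.9)

["carbon steel", "zinc", "copper"]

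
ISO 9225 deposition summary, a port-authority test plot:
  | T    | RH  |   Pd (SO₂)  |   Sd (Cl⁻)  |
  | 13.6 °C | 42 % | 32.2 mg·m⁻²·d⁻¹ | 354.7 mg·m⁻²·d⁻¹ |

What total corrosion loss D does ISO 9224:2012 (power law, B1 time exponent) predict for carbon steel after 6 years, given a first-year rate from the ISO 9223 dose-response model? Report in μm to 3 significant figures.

carbon steel: T>10 °C ⇒ hinge -0.054·(13.6−10) = -0.1944
  SO₂ term: 1.77·32.2^0.52·exp(0.02·42-0.1944) = 20.53
  Sd branch = 0.102·Sd^0.62·e^(0.033·RH+0.04·T) = 26.77 μm/a
  r_corr = 20.53 + 26.77 = 47.31 μm/a
Long-term exponent b (ISO 9224 Table 2, B1) = 0.523
  D(6) = 47.31 × 6^0.523 = 47.31 × 2.553 = 120.7 μm

D(6) = 121 μm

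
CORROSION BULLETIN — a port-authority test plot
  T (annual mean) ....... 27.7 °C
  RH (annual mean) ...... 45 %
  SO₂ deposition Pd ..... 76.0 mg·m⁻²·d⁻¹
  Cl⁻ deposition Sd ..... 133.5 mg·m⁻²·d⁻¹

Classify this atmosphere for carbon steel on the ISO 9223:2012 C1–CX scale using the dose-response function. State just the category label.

C3

carbon steel: T>10 °C ⇒ hinge -0.054·(27.7−10) = -0.9558
  Pd branch = 1.77·Pd^0.52·e^(0.02·RH+f) = 15.91 μm/a
  Cl⁻ term: 0.102·133.5^0.62·exp(0.033·45+0.04·27.7) = 28.35
  r_corr = 15.91 + 28.35 = 44.26 μm/a
Category bounds: 25…50 μm/a bracket r_corr ⇒ C3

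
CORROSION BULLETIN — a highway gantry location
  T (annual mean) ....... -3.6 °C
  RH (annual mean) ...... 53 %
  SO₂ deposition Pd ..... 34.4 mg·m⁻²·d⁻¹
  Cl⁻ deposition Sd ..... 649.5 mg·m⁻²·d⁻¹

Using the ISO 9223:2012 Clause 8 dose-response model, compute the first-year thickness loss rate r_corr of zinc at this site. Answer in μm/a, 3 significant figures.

zinc: f(T) = +0.038·(T−10) [T≤10 °C] = -0.5168
  sulphur-dioxide contribution → 0.4179 μm/a
  chloride contribution → 0.7897 μm/a
  ⇒ r_corr(zinc) = 1.208 μm/a

r_corr = 1.21 μm/a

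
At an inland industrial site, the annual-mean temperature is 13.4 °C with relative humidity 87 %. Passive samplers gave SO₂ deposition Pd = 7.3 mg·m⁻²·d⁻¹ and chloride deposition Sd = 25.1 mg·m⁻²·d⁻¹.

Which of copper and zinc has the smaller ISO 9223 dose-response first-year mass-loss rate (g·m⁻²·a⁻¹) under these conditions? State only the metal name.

copper: f(T) = -0.080·(T−10) [T>10 °C] = -0.2720
  sulphur-dioxide contribution → 1.148 μm/a
  chloride contribution → 1.081 μm/a
  total first-year rate 2.229 μm/a
  mass loss = 2.229 μm/a × 8.96 g/cm³ = 19.97 g·m⁻²·a⁻¹
zinc: T>10 °C ⇒ hinge -0.071·(13.4−10) = -0.2414
  sulphur-dioxide contribution → 1.329 μm/a
  chloride contribution → 0.6883 μm/a
  ⇒ r_corr(zinc) = 2.018 μm/a
  mass loss = 2.018 μm/a × 7.14 g/cm³ = 14.41 g·m⁻²·a⁻¹
Ordering by g·m⁻²·a⁻¹: copper (20) > zinc (14.4)

zinc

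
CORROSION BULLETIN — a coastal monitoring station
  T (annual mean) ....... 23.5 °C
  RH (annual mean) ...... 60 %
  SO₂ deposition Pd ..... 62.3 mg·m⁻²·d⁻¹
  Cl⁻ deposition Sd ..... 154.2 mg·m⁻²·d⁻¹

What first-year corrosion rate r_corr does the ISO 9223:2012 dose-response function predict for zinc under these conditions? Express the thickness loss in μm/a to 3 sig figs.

zinc: temperature factor f = -0.071·(13.5) = -0.9585
  SO₂ term: 0.0129·62.3^0.44·exp(0.046·60-0.9585) = 0.4814
  Cl⁻ term: 0.0175·154.2^0.57·exp(0.008·60+0.085·23.5) = 3.683
  sum: 0.4814 + 3.683 → r_corr = 4.165 μm/a

r_corr = 4.16 μm/a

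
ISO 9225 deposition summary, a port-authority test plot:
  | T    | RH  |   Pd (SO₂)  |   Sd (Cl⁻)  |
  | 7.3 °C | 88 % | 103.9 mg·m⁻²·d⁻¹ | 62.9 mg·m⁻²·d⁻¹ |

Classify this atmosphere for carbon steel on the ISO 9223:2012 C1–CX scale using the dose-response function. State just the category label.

C5

carbon steel: temperature factor f = +0.150·(-2.7) = -0.4050
  sulphur-dioxide contribution → 76.75 μm/a
  chloride contribution → 32.49 μm/a
  ⇒ r_corr(carbon steel) = 109.2 μm/a
109 μm/a falls in (80, 200] for carbon steel → category C5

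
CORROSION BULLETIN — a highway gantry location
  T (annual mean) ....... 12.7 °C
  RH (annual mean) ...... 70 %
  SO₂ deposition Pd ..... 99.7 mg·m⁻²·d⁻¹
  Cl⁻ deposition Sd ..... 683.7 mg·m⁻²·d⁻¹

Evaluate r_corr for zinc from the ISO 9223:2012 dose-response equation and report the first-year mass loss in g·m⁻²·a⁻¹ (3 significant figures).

zinc: T>10 °C ⇒ hinge -0.071·(12.7−10) = -0.1917
  SO₂ term: 0.0129·99.7^0.44·exp(0.046·70-0.1917) = 2.019
  Cl⁻ term: 0.0175·683.7^0.57·exp(0.008·70+0.085·12.7) = 3.723
  r_corr = 2.019 + 3.723 = 5.743 μm/a
Convert to mass loss: 5.743 μm/a × 7.14 g/cm³ = 41 g·m⁻²·a⁻¹

r_corr = 41.0 g·m⁻²·a⁻¹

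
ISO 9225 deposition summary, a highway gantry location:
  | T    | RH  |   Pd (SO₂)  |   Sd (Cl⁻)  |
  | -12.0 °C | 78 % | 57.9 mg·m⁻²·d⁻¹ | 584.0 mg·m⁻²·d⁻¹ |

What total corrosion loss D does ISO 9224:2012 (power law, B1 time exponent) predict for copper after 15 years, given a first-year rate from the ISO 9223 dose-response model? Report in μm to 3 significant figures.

D(15) = 3.79 μm

copper: T≤10 °C ⇒ hinge +0.126·(-12.0−10) = -2.7720
  Pd branch = 0.0053·Pd^0.26·e^(0.059·RH+f) = 0.09491 μm/a
  Cl⁻ term: 0.01025·584.0^0.27·exp(0.036·78+0.049·-12.0) = 0.527
  r_corr = 0.09491 + 0.527 = 0.6219 μm/a
Long-term exponent b (ISO 9224 Table 2, B1) = 0.667
  D(15) = 0.6219 × 15^0.667 = 0.6219 × 6.088 = 3.786 μm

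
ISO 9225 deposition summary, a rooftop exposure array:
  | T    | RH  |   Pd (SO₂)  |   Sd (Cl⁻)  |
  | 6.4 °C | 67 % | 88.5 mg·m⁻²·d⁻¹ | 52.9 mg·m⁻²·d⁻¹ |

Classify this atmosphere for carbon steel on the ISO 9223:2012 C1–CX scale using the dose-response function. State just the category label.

C4

carbon steel: f(T) = +0.150·(T−10) [T≤10 °C] = -0.5400
  sulphur-dioxide contribution → 40.53 μm/a
  chloride contribution → 14.08 μm/a
  ⇒ r_corr(carbon steel) = 54.61 μm/a
54.6 μm/a falls in (50, 80] for carbon steel → category C4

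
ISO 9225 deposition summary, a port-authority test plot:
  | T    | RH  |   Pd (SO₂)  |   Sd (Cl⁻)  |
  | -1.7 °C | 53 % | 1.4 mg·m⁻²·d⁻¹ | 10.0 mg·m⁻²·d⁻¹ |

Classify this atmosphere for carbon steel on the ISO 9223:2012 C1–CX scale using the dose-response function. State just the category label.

C2

carbon steel: T≤10 °C ⇒ hinge +0.150·(-1.7−10) = -1.7550
  SO₂ term: 1.77·1.4^0.52·exp(0.02·53-1.7550) = 1.052
  Sd branch = 0.102·Sd^0.62·e^(0.033·RH+0.04·T) = 2.284 μm/a
  sum: 1.052 + 2.284 → r_corr = 3.336 μm/a
3.34 μm/a falls in (1.3, 25] for carbon steel → category C2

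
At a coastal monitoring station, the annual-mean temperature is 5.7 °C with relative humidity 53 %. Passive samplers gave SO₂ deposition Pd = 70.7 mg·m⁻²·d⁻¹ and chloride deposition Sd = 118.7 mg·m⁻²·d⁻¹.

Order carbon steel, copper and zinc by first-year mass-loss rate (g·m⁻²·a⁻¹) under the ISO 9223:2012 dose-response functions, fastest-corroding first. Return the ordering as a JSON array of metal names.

carbon steel: f(T) = +0.150·(T−10) [T≤10 °C] = -0.6450
  SO₂ term: 1.77·70.7^0.52·exp(0.02·53-0.6450) = 24.54
  Cl⁻ term: 0.102·118.7^0.62·exp(0.033·53+0.04·5.7) = 14.24
  r_corr = 24.54 + 14.24 = 38.78 μm/a
  mass loss = 38.78 μm/a × 7.85 g/cm³ = 304.4 g·m⁻²·a⁻¹
copper: temperature factor f = +0.126·(-4.3) = -0.5418
  SO₂ term: 0.0053·70.7^0.26·exp(0.059·53-0.5418) = 0.2127
  Cl⁻ term: 0.01025·118.7^0.27·exp(0.036·53+0.049·5.7) = 0.3317
  sum: 0.2127 + 0.3317 → r_corr = 0.5445 μm/a
  mass loss = 0.5445 μm/a × 8.96 g/cm³ = 4.878 g·m⁻²·a⁻¹
zinc: f(T) = +0.038·(T−10) [T≤10 °C] = -0.1634
  Pd branch = 0.0129·Pd^0.44·e^(0.046·RH+f) = 0.8169 μm/a
  Sd branch = 0.0175·Sd^0.57·e^(0.008·RH+0.085·T) = 0.6607 μm/a
  r_corr = 0.8169 + 0.6607 = 1.478 μm/a
  mass loss = 1.478 μm/a × 7.14 g/cm³ = 10.55 g·m⁻²·a⁻¹
Ordering by g·m⁻²·a⁻¹: carbon steel (304) > zinc (10.6) > copper (4.88)

["carbon steel", "zinc", "copper"]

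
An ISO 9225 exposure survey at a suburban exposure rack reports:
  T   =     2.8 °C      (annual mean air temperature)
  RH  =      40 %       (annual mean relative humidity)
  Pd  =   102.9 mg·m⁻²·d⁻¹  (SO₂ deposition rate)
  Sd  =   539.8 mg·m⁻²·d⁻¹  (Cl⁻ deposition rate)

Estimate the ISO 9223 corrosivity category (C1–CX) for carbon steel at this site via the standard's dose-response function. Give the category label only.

carbon steel: temperature factor f = +0.150·(-7.2) = -1.0800
  SO₂ term: 1.77·102.9^0.52·exp(0.02·40-1.0800) = 14.89
  Sd branch = 0.102·Sd^0.62·e^(0.033·RH+0.04·T) = 21.11 μm/a
  r_corr = 14.89 + 21.11 = 36 μm/a
ISO 9223 Table 2 (carbon steel): 25 < 36 ≤ 50 μm/a ⇒ C3

C3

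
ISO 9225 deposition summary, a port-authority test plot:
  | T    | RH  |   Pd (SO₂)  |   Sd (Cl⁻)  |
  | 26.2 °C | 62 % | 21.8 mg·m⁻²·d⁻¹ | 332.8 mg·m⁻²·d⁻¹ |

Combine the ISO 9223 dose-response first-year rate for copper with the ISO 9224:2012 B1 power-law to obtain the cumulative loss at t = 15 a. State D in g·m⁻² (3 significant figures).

copper: temperature factor f = -0.080·(16.2) = -1.2960
  SO₂ term: 0.0053·21.8^0.26·exp(0.059·62-1.2960) = 0.1253
  Cl⁻ term: 0.01025·332.8^0.27·exp(0.036·62+0.049·26.2) = 1.654
  sum: 0.1253 + 1.654 → r_corr = 1.78 μm/a
ISO 9224: D(t) = r_corr · t^b with b = 0.667 (copper, B1)
  D(15) = 1.78 × 15^0.667 = 1.78 × 6.088 = 10.83 μm
  Mass loss = 10.83 μm × 8.96 g/cm³ = 97.07 g·m⁻²

D(15) = 97.1 g·m⁻²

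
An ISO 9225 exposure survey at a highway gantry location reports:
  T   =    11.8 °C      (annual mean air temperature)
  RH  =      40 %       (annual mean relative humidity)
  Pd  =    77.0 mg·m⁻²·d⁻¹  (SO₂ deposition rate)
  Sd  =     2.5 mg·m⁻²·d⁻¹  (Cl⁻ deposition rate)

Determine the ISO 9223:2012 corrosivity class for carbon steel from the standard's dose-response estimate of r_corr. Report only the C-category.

C3

carbon steel: temperature factor f = -0.054·(1.8) = -0.0972
  Pd branch = 1.77·Pd^0.52·e^(0.02·RH+f) = 34.21 μm/a
  Cl⁻ term: 0.102·2.5^0.62·exp(0.033·40+0.04·11.8) = 1.08
  r_corr = 34.21 + 1.08 = 35.29 μm/a
ISO 9223 Table 2 (carbon steel): 25 < 35.3 ≤ 50 μm/a ⇒ C3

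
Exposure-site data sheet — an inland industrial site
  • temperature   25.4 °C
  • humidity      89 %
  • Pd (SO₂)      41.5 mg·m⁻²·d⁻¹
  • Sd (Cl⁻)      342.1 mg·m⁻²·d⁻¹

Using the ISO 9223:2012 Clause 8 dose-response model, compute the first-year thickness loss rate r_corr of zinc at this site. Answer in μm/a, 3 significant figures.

r_corr = 9.93 μm/a

zinc: T>10 °C ⇒ hinge -0.071·(25.4−10) = -1.0934
  sulphur-dioxide contribution → 1.336 μm/a
  chloride contribution → 8.597 μm/a
  ⇒ r_corr(zinc) = 9.933 μm/a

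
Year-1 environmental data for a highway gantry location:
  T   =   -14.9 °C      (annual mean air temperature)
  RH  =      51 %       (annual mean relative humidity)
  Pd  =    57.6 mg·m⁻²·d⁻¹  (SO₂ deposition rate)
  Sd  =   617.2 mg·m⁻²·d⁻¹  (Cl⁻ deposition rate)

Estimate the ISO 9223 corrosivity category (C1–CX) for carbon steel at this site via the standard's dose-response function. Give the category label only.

C2

carbon steel: T≤10 °C ⇒ hinge +0.150·(-14.9−10) = -3.7350
  Pd branch = 1.77·Pd^0.52·e^(0.02·RH+f) = 0.9645 μm/a
  Cl⁻ term: 0.102·617.2^0.62·exp(0.033·51+0.04·-14.9) = 16.25
  r_corr = 0.9645 + 16.25 = 17.21 μm/a
ISO 9223 Table 2 (carbon steel): 1.3 < 17.2 ≤ 25 μm/a ⇒ C2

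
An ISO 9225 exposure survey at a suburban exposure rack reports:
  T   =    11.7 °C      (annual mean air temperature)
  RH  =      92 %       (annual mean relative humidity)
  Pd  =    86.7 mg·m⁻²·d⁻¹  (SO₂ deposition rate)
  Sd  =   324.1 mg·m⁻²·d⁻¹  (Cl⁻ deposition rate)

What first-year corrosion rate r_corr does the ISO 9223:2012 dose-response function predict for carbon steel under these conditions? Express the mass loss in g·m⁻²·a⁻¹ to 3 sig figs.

r_corr = 1.77e+03 g·m⁻²·a⁻¹

carbon steel: f(T) = -0.054·(T−10) [T>10 °C] = -0.0918
  sulphur-dioxide contribution → 103.5 μm/a
  chloride contribution → 122.2 μm/a
  total first-year rate 225.7 μm/a
Convert to mass loss: 225.7 μm/a × 7.85 g/cm³ = 1772 g·m⁻²·a⁻¹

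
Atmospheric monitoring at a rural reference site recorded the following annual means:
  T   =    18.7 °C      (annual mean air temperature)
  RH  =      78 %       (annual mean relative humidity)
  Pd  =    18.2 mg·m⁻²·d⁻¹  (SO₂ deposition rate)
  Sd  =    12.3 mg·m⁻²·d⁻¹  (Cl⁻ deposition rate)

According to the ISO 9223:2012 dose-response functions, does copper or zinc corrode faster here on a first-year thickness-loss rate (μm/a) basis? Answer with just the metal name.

zinc

copper: T>10 °C ⇒ hinge -0.080·(18.7−10) = -0.6960
  SO₂ term: 0.0053·18.2^0.26·exp(0.059·78-0.6960) = 0.5601
  Sd branch = 0.01025·Sd^0.27·e^(0.036·RH+0.049·T) = 0.8365 μm/a
  r_corr = 0.5601 + 0.8365 = 1.397 μm/a
zinc: temperature factor f = -0.071·(8.7) = -0.6177
  SO₂ term: 0.0129·18.2^0.44·exp(0.046·78-0.6177) = 0.9016
  Sd branch = 0.0175·Sd^0.57·e^(0.008·RH+0.085·T) = 0.6693 μm/a
  r_corr = 0.9016 + 0.6693 = 1.571 μm/a
Ordering by μm/a: zinc (1.57) > copper (1.4)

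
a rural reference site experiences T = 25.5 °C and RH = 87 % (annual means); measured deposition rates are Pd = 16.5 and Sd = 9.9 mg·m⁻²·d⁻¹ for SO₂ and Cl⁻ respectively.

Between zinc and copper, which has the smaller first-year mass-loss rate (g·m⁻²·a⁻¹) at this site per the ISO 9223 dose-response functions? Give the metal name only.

zinc

zinc: f(T) = -0.071·(T−10) [T>10 °C] = -1.1005
  Pd branch = 0.0129·Pd^0.44·e^(0.046·RH+f) = 0.8061 μm/a
  Cl⁻ term: 0.0175·9.9^0.57·exp(0.008·87+0.085·25.5) = 1.133
  r_corr = 0.8061 + 1.133 = 1.939 μm/a
  mass loss = 1.939 μm/a × 7.14 g/cm³ = 13.84 g·m⁻²·a⁻¹
copper: T>10 °C ⇒ hinge -0.080·(25.5−10) = -1.2400
  Pd branch = 0.0053·Pd^0.26·e^(0.059·RH+f) = 0.5389 μm/a
  Sd branch = 0.01025·Sd^0.27·e^(0.036·RH+0.049·T) = 1.522 μm/a
  r_corr = 0.5389 + 1.522 = 2.061 μm/a
  mass loss = 2.061 μm/a × 8.96 g/cm³ = 18.47 g·m⁻²·a⁻¹
Ordering by g·m⁻²·a⁻¹: copper (18.5) > zinc (13.8)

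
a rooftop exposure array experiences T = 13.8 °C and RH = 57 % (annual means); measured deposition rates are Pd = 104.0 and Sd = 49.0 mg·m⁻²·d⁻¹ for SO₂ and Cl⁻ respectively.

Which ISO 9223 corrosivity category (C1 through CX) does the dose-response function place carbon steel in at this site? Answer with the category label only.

carbon steel: f(T) = -0.054·(T−10) [T>10 °C] = -0.2052
  sulphur-dioxide contribution → 50.44 μm/a
  chloride contribution → 12.98 μm/a
  ⇒ r_corr(carbon steel) = 63.42 μm/a
63.4 μm/a falls in (50, 80] for carbon steel → category C4

C4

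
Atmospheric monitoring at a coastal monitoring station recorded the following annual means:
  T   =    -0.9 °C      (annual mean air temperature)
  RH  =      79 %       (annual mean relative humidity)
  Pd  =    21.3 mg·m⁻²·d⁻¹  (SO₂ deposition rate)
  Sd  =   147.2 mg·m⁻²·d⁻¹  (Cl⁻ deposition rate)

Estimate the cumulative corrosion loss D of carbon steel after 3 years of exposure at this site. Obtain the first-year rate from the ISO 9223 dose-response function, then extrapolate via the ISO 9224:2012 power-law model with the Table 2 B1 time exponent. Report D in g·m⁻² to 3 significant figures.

D(3) = 525 g·m⁻²

carbon steel: f(T) = +0.150·(T−10) [T≤10 °C] = -1.6350
  SO₂ term: 1.77·21.3^0.52·exp(0.02·79-1.6350) = 8.219
  Sd branch = 0.102·Sd^0.62·e^(0.033·RH+0.04·T) = 29.46 μm/a
  r_corr = 8.219 + 29.46 = 37.68 μm/a
ISO 9224: D(t) = r_corr · t^b with b = 0.523 (carbon steel, B1)
  D(3) = 37.68 × 3^0.523 = 37.68 × 1.776 = 66.94 μm
  Mass loss = 66.94 μm × 7.85 g/cm³ = 525.5 g·m⁻²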